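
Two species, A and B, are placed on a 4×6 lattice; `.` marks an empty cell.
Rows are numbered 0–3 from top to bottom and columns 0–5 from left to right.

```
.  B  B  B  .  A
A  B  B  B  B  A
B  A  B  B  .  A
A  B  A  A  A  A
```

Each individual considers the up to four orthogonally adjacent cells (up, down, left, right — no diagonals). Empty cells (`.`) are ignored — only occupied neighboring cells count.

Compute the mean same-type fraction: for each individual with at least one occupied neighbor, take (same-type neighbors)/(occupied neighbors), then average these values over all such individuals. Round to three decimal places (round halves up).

(0,1)B 2/2
(0,2)B 3/3
(0,3)B 2/2
(0,5)A 1/1
(1,0)A 0/2
(1,1)B 2/4
(1,2)B 4/4
(1,3)B 4/4
(1,4)B 1/2
(1,5)A 2/3
(2,0)B 0/3
(2,1)A 0/4
(2,2)B 2/4
(2,3)B 2/3
(2,5)A 2/2
(3,0)A 0/2
(3,1)B 0/3
(3,2)A 1/3
(3,3)A 2/3
(3,4)A 2/2
(3,5)A 2/2
Sum over 21 individuals: 2/2 + 3/3 + 2/2 + 1/1 + 0/2 + 2/4 + 4/4 + 4/4 + 1/2 + 2/3 + 0/3 + 0/4 + 2/4 + 2/3 + 2/2 + 0/2 + 0/3 + 1/3 + 2/3 + 2/2 + 2/2 = 77/6; mean = 77/6 ÷ 21 = 11/18 = 0.611111… → 0.611.

0.611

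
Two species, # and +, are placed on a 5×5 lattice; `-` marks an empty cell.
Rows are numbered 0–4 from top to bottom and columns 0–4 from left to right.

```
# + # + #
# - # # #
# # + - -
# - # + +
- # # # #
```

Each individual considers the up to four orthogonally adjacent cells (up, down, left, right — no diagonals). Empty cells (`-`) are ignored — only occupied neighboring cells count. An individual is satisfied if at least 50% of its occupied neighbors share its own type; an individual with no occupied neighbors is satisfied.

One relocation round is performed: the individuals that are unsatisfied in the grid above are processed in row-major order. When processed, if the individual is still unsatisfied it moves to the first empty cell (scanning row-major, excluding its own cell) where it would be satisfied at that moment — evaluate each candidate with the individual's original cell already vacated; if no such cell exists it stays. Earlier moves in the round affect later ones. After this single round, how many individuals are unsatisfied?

1

Initially unsatisfied (in order): (0,1), (0,2), (0,3), (2,2), (3,2), (3,3).
  (0,1) → (2,3).
  (0,2): now satisfied by earlier moves; stays.
  (0,3) → (2,4).
  (2,2): no empty cell satisfies it; stays.
  (3,2) → (0,1).
  (3,3): now satisfied by earlier moves; stays.
Resulting grid:
# # # - #
# - # # #
# # + + +
# - - + +
- # # # #
Unsatisfied now: (2,2).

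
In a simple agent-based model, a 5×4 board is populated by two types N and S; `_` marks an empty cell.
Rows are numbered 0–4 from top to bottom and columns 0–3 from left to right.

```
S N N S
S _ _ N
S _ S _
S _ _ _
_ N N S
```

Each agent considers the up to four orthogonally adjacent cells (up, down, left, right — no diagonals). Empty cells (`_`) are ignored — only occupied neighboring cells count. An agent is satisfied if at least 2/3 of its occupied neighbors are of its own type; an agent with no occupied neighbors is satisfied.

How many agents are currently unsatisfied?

7

Row 0: (0,0)S 1/2 unhappy · (0,1)N 1/2 unhappy · (0,2)N 1/2 unhappy · (0,3)S 0/2 unhappy
Row 1: (1,0)S 2/2 ok · (1,3)N 0/1 unhappy
Row 2: (2,0)S 2/2 ok · (2,2)S 0/0 ok
Row 3: (3,0)S 1/1 ok
Row 4: (4,1)N 1/1 ok · (4,2)N 1/2 unhappy · (4,3)S 0/1 unhappy
Unsatisfied: (0,0), (0,1), (0,2), (0,3), (1,3), (4,2), (4,3) — 7 in total.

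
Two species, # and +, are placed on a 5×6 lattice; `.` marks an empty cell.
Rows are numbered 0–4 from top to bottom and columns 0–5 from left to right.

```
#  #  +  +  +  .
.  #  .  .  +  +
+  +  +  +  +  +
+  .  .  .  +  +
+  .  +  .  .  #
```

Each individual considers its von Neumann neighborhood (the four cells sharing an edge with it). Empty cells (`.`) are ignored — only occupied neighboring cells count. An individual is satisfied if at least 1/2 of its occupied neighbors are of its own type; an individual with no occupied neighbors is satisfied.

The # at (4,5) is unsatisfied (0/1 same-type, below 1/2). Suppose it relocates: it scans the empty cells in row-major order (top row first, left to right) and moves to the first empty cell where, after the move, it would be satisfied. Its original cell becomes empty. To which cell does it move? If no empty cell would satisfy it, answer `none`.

(1,0)

Vacating (4,5). Empty cells in order:
  (0,5): 0/2 same-type → still unsatisfied.
  (1,0): 2/3 same-type → satisfied — stop here.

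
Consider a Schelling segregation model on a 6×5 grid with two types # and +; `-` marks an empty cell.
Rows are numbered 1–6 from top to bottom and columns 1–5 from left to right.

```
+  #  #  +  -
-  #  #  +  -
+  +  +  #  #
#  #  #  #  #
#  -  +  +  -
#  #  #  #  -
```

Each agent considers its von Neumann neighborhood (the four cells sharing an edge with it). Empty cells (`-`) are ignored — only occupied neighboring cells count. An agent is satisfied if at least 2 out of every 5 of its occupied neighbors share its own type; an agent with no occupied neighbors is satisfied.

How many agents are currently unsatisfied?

Row 1: (1,1)+ 0/1 unhappy · (1,2)# 2/3 ok · (1,3)# 2/3 ok · (1,4)+ 1/2 ok
Row 2: (2,2)# 2/3 ok · (2,3)# 2/4 ok · (2,4)+ 1/3 unhappy
Row 3: (3,1)+ 1/2 ok · (3,2)+ 2/4 ok · (3,3)+ 1/4 unhappy · (3,4)# 2/4 ok · (3,5)# 2/2 ok
Row 4: (4,1)# 2/3 ok · (4,2)# 2/3 ok · (4,3)# 2/4 ok · (4,4)# 3/4 ok · (4,5)# 2/2 ok
Row 5: (5,1)# 2/2 ok · (5,3)+ 1/3 unhappy · (5,4)+ 1/3 unhappy
Row 6: (6,1)# 2/2 ok · (6,2)# 2/2 ok · (6,3)# 2/3 ok · (6,4)# 1/2 ok
Unsatisfied: (1,1), (2,4), (3,3), (5,3), (5,4) — 5 in total.

5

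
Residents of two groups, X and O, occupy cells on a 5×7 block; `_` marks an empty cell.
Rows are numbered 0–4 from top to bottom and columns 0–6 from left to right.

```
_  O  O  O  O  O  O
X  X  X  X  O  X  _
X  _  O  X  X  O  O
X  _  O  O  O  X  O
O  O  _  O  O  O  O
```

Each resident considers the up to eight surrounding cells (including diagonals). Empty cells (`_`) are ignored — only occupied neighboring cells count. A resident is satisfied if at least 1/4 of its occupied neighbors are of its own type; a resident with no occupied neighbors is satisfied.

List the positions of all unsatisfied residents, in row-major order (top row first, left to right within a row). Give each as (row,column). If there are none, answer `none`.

(1,5), (3,5)

Row 0: (0,1)O 1/4 ok · (0,2)O 2/5 ok · (0,3)O 3/5 ok · (0,4)O 3/5 ok · (0,5)O 3/4 ok · (0,6)O 1/2 ok
Row 1: (1,0)X 2/3 ok · (1,1)X 3/6 ok · (1,2)X 3/7 ok · (1,3)X 3/8 ok · (1,4)O 4/8 ok · (1,5)X 1/7 unhappy
Row 2: (2,0)X 3/3 ok · (2,2)O 2/6 ok · (2,3)X 3/8 ok · (2,4)X 4/8 ok · (2,5)O 4/7 ok · (2,6)O 2/4 ok
Row 3: (3,0)X 1/3 ok · (3,2)O 4/5 ok · (3,3)O 5/7 ok · (3,4)O 5/8 ok · (3,5)X 1/8 unhappy · (3,6)O 4/5 ok
Row 4: (4,0)O 1/2 ok · (4,1)O 2/3 ok · (4,3)O 4/4 ok · (4,4)O 4/5 ok · (4,5)O 4/5 ok · (4,6)O 2/3 ok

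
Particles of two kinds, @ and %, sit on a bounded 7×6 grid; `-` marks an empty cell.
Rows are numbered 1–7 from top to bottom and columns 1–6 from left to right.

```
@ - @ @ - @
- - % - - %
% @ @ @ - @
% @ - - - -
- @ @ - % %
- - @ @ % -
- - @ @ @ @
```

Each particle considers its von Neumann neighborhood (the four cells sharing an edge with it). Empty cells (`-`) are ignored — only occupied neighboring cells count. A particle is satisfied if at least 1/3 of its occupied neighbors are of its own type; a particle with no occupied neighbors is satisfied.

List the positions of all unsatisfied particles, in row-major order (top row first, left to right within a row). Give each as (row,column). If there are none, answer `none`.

Row 1: (1,1)@ 0/0 satisfied · (1,3)@ 1/2 satisfied · (1,4)@ 1/1 satisfied · (1,6)@ 0/1 not
Row 2: (2,3)% 0/2 not · (2,6)% 0/2 not
Row 3: (3,1)% 1/2 satisfied · (3,2)@ 2/3 satisfied · (3,3)@ 2/3 satisfied · (3,4)@ 1/1 satisfied · (3,6)@ 0/1 not
Row 4: (4,1)% 1/2 satisfied · (4,2)@ 2/3 satisfied
Row 5: (5,2)@ 2/2 satisfied · (5,3)@ 2/2 satisfied · (5,5)% 2/2 satisfied · (5,6)% 1/1 satisfied
Row 6: (6,3)@ 3/3 satisfied · (6,4)@ 2/3 satisfied · (6,5)% 1/3 satisfied
Row 7: (7,3)@ 2/2 satisfied · (7,4)@ 3/3 satisfied · (7,5)@ 2/3 satisfied · (7,6)@ 1/1 satisfied

(1,6), (2,3), (2,6), (3,6)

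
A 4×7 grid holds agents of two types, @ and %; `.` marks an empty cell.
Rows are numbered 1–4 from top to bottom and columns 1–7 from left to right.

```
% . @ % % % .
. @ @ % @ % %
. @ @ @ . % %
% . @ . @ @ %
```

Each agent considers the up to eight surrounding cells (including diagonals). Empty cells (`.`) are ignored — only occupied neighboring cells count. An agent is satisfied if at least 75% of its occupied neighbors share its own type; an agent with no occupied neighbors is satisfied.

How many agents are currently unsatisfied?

11

Row 1: (1,1)% 0/1 unhappy · (1,3)@ 2/4 unhappy · (1,4)% 2/5 unhappy · (1,5)% 4/5 ok · (1,6)% 3/4 ok
Row 2: (2,2)@ 4/5 ok · (2,3)@ 5/7 unhappy · (2,4)% 2/7 unhappy · (2,5)@ 1/7 unhappy · (2,6)% 5/6 ok · (2,7)% 4/4 ok
Row 3: (3,2)@ 4/5 ok · (3,3)@ 5/6 ok · (3,4)@ 5/6 ok · (3,6)% 4/7 unhappy · (3,7)% 4/5 ok
Row 4: (4,1)% 0/1 unhappy · (4,3)@ 3/3 ok · (4,5)@ 2/3 unhappy · (4,6)@ 1/4 unhappy · (4,7)% 2/3 unhappy
Unsatisfied: (1,1), (1,3), (1,4), (2,3), (2,4), (2,5), (3,6), (4,1), (4,5), (4,6), (4,7) — 11 in total.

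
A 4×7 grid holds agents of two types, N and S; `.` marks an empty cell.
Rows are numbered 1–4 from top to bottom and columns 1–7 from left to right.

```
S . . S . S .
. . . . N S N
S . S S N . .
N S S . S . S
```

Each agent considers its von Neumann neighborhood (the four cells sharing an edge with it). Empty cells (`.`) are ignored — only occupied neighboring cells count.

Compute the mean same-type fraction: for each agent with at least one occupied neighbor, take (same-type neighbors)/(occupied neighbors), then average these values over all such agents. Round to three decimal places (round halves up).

0.431

Row 1: (1,1)S — no occupied neighbors · (1,4)S — no occupied neighbors · (1,6)S 1/1
Row 2: (2,5)N 1/2 · (2,6)S 1/3 · (2,7)N 0/1
Row 3: (3,1)S 0/1 · (3,3)S 2/2 · (3,4)S 1/2 · (3,5)N 1/3
Row 4: (4,1)N 0/2 · (4,2)S 1/2 · (4,3)S 2/2 · (4,5)S 0/1 · (4,7)S — no occupied neighbors
Sum over 12 agents: 1/1 + 1/2 + 1/3 + 0/1 + 0/1 + 2/2 + 1/2 + 1/3 + 0/2 + 1/2 + 2/2 + 0/1 = 31/6; mean = 31/6 ÷ 12 = 31/72 = 0.430555… → 0.431.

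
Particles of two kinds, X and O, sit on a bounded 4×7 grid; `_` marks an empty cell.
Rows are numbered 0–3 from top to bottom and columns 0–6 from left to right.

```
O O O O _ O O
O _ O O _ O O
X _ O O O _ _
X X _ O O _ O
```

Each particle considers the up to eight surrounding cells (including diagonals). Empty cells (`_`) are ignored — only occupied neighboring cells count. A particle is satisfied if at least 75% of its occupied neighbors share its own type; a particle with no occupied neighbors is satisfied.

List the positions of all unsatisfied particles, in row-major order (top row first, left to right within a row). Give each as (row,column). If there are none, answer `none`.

Row 0: (0,0)O 2/2 ✓ · (0,1)O 4/4 ✓ · (0,2)O 4/4 ✓ · (0,3)O 3/3 ✓ · (0,5)O 3/3 ✓ · (0,6)O 3/3 ✓
Row 1: (1,0)O 2/3 ✗ · (1,2)O 6/6 ✓ · (1,3)O 6/6 ✓ · (1,5)O 4/4 ✓ · (1,6)O 3/3 ✓
Row 2: (2,0)X 2/3 ✗ · (2,2)O 4/5 ✓ · (2,3)O 6/6 ✓ · (2,4)O 5/5 ✓
Row 3: (3,0)X 2/2 ✓ · (3,1)X 2/3 ✗ · (3,3)O 4/4 ✓ · (3,4)O 3/3 ✓ · (3,6)O 0/0 ✓

(1,0), (2,0), (3,1)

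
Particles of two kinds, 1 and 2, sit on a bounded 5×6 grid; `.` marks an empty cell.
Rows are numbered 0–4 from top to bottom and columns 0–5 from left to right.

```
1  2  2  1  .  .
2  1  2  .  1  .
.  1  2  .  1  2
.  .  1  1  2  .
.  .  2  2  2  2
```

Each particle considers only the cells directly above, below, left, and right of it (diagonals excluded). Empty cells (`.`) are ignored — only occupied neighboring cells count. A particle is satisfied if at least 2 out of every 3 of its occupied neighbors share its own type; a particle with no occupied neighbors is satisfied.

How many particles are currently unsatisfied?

13

(0,0)1 0/2 ✗
(0,1)2 1/3 ✗
(0,2)2 2/3 ✓
(0,3)1 0/1 ✗
(1,0)2 0/2 ✗
(1,1)1 1/4 ✗
(1,2)2 2/3 ✓
(1,4)1 1/1 ✓
(2,1)1 1/2 ✗
(2,2)2 1/3 ✗
(2,4)1 1/3 ✗
(2,5)2 0/1 ✗
(3,2)1 1/3 ✗
(3,3)1 1/3 ✗
(3,4)2 1/3 ✗
(4,2)2 1/2 ✗
(4,3)2 2/3 ✓
(4,4)2 3/3 ✓
(4,5)2 1/1 ✓
Unsatisfied: (0,0), (0,1), (0,3), (1,0), (1,1), (2,1), (2,2), (2,4), (2,5), (3,2), (3,3), (3,4), (4,2) — 13 in total.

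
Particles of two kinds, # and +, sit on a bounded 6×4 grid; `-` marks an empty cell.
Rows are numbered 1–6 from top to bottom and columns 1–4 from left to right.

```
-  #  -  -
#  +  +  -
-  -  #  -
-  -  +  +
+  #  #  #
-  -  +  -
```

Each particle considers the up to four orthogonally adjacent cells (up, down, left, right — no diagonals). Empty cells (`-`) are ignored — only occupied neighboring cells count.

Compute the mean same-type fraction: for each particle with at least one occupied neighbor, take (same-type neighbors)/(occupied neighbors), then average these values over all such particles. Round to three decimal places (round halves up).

(1,2)# 0/1
(2,1)# 0/1
(2,2)+ 1/3
(2,3)+ 1/2
(3,3)# 0/2
(4,3)+ 1/3
(4,4)+ 1/2
(5,1)+ 0/1
(5,2)# 1/2
(5,3)# 2/4
(5,4)# 1/2
(6,3)+ 0/1
Sum over 12 particles: 0/1 + 0/1 + 1/3 + 1/2 + 0/2 + 1/3 + 1/2 + 0/1 + 1/2 + 2/4 + 1/2 + 0/1 = 19/6; mean = 19/6 ÷ 12 = 19/72 = 0.263888… → 0.264.

0.264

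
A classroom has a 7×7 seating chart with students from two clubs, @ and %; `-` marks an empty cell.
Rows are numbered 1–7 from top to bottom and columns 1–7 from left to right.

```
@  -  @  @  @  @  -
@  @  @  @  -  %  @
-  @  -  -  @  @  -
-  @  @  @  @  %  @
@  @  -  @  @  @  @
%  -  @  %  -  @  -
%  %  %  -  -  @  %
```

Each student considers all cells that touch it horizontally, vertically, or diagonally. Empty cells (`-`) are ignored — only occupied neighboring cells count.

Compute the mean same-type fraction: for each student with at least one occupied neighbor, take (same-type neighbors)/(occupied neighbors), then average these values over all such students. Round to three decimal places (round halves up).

Row 1: (1,1)@ 2/2 · (1,3)@ 4/4 · (1,4)@ 4/4 · (1,5)@ 3/4 · (1,6)@ 2/3
Row 2: (2,1)@ 3/3 · (2,2)@ 5/5 · (2,3)@ 5/5 · (2,4)@ 5/5 · (2,6)% 0/5 · (2,7)@ 2/3
Row 3: (3,2)@ 5/5 · (3,5)@ 4/6 · (3,6)@ 4/6
Row 4: (4,2)@ 4/4 · (4,3)@ 5/5 · (4,4)@ 5/5 · (4,5)@ 6/7 · (4,6)% 0/7 · (4,7)@ 3/4
Row 5: (5,1)@ 2/3 · (5,2)@ 4/5 · (5,4)@ 5/6 · (5,5)@ 5/7 · (5,6)@ 5/6 · (5,7)@ 3/4
Row 6: (6,1)% 2/4 · (6,3)@ 2/5 · (6,4)% 1/4 · (6,6)@ 4/5
Row 7: (7,1)% 2/2 · (7,2)% 3/4 · (7,3)% 2/3 · (7,6)@ 1/2 · (7,7)% 0/2
Sum over 35 students: 2/2 + 4/4 + 4/4 + 3/4 + 2/3 + 3/3 + 5/5 + 5/5 + 5/5 + 0/5 + 2/3 + 5/5 + 4/6 + 4/6 + 4/4 + 5/5 + 5/5 + 6/7 + 0/7 + 3/4 + 2/3 + 4/5 + 5/6 + 5/7 + 5/6 + 3/4 + 2/4 + 2/5 + 1/4 + 4/5 + 2/2 + 3/4 + 2/3 + 1/2 + 0/2 = 2141/84; mean = 2141/84 ÷ 35 = 2141/2940 = 0.728231… → 0.728.

0.728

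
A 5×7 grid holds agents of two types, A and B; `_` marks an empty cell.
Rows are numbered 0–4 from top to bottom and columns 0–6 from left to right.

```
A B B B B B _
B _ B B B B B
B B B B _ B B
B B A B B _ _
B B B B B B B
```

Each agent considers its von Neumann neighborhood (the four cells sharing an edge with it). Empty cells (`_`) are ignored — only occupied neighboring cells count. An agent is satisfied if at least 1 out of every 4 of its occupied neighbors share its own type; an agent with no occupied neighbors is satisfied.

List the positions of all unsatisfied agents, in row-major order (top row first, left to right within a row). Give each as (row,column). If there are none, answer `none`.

(0,0)A 0/2 unhappy
(0,1)B 1/2 ok
(0,2)B 3/3 ok
(0,3)B 3/3 ok
(0,4)B 3/3 ok
(0,5)B 2/2 ok
(1,0)B 1/2 ok
(1,2)B 3/3 ok
(1,3)B 4/4 ok
(1,4)B 3/3 ok
(1,5)B 4/4 ok
(1,6)B 2/2 ok
(2,0)B 3/3 ok
(2,1)B 3/3 ok
(2,2)B 3/4 ok
(2,3)B 3/3 ok
(2,5)B 2/2 ok
(2,6)B 2/2 ok
(3,0)B 3/3 ok
(3,1)B 3/4 ok
(3,2)A 0/4 unhappy
(3,3)B 3/4 ok
(3,4)B 2/2 ok
(4,0)B 2/2 ok
(4,1)B 3/3 ok
(4,2)B 2/3 ok
(4,3)B 3/3 ok
(4,4)B 3/3 ok
(4,5)B 2/2 ok
(4,6)B 1/1 ok

(0,0), (3,2)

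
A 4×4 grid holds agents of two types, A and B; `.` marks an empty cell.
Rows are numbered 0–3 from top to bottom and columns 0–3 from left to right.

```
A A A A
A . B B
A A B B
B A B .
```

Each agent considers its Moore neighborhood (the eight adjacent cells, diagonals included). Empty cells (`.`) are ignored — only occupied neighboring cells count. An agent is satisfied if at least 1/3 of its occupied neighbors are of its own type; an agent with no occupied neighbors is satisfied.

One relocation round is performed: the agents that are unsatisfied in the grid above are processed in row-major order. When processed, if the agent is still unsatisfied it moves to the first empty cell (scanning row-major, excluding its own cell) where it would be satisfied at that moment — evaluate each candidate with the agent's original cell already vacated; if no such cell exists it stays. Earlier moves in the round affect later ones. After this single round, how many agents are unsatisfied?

Initially unsatisfied (in order): (3,0).
  (3,0) → (3,3).
Resulting grid:
A A A A
A . B B
A A B B
. A B B
All satisfied now.

0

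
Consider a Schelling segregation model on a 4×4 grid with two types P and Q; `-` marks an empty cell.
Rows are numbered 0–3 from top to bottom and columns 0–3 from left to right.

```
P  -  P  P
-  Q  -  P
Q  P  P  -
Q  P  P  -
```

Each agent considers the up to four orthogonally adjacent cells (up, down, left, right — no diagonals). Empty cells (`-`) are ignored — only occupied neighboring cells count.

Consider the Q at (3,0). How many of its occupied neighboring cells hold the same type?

Occupied neighbors of (3,0): (2,0)=Q, (3,1)=P.
Same type (Q): 1 of 2.

1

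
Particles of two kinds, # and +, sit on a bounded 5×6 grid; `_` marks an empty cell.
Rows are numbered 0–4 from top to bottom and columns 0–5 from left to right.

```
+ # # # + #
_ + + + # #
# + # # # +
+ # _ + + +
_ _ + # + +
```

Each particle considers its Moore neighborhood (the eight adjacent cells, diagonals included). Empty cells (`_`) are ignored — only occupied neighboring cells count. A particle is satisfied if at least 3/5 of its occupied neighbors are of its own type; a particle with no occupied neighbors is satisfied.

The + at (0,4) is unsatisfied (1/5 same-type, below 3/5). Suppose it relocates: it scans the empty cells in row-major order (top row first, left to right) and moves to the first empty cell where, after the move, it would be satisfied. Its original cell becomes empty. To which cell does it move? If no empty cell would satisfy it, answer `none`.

(1,0)

Vacating (0,4). Empty cells in order:
  (1,0): 3/5 same-type → satisfied — stop here.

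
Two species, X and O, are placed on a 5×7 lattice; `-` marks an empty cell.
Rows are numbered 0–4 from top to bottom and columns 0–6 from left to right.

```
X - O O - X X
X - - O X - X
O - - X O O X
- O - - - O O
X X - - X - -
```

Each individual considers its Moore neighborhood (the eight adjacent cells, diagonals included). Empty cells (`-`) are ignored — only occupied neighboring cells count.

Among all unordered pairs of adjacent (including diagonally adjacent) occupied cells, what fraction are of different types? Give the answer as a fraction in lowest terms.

Scan each occupied cell's neighbors to the right and below (and the two forward diagonals) so each pair is counted once.
From row 0: 1 unlike of 9 pairs (running 1/9).
From row 1: 6 unlike of 9 pairs (running 7/18).
From row 2: 4 unlike of 9 pairs (running 11/27).
From row 3: 3 unlike of 4 pairs (running 14/31).
From row 4: 0 unlike of 1 pairs (running 14/32).
Total adjacent occupied pairs: 32; unlike-type pairs: 14.
14/32 reduces to 7/16.

7/16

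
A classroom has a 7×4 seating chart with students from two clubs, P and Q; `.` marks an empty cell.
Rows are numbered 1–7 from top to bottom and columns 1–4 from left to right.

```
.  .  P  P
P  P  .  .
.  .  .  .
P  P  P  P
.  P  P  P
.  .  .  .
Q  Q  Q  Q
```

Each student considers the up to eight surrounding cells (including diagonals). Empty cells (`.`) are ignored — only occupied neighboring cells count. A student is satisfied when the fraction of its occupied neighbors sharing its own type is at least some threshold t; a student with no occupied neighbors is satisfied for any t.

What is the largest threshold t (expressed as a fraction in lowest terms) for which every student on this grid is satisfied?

Row 1: (1,3)P 2/2 · (1,4)P 1/1
Row 2: (2,1)P 1/1 · (2,2)P 2/2
Row 4: (4,1)P 2/2 · (4,2)P 4/4 · (4,3)P 5/5 · (4,4)P 3/3
Row 5: (5,2)P 4/4 · (5,3)P 5/5 · (5,4)P 3/3
Row 7: (7,1)Q 1/1 · (7,2)Q 2/2 · (7,3)Q 2/2 · (7,4)Q 1/1
The smallest same-type fraction is 2/2 at (1,3), which reduces to 1/1. Any threshold above that leaves this student unsatisfied.

1/1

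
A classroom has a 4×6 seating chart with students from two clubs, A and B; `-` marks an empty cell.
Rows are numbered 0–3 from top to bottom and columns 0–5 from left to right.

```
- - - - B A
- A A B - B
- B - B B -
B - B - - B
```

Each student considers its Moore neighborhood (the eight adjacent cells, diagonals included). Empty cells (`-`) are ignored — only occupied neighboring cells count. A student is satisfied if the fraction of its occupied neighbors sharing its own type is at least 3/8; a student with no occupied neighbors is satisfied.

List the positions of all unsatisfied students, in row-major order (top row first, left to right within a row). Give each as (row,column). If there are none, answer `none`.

(0,5), (1,2)

(0,4)B 2/3 ✓
(0,5)A 0/2 ✗
(1,1)A 1/2 ✓
(1,2)A 1/4 ✗
(1,3)B 3/4 ✓
(1,5)B 2/3 ✓
(2,1)B 2/4 ✓
(2,3)B 3/4 ✓
(2,4)B 4/4 ✓
(3,0)B 1/1 ✓
(3,2)B 2/2 ✓
(3,5)B 1/1 ✓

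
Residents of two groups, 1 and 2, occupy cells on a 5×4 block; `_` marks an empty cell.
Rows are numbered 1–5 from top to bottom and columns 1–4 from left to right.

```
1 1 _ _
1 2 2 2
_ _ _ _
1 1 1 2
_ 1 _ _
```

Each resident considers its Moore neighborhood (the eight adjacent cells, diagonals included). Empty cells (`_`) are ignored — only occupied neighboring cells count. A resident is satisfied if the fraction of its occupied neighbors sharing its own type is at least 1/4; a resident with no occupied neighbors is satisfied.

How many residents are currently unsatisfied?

(1,1)1 2/3 ✓
(1,2)1 2/4 ✓
(2,1)1 2/3 ✓
(2,2)2 1/4 ✓
(2,3)2 2/3 ✓
(2,4)2 1/1 ✓
(4,1)1 2/2 ✓
(4,2)1 3/3 ✓
(4,3)1 2/3 ✓
(4,4)2 0/1 ✗
(5,2)1 3/3 ✓
Unsatisfied: (4,4) — 1 in total.

1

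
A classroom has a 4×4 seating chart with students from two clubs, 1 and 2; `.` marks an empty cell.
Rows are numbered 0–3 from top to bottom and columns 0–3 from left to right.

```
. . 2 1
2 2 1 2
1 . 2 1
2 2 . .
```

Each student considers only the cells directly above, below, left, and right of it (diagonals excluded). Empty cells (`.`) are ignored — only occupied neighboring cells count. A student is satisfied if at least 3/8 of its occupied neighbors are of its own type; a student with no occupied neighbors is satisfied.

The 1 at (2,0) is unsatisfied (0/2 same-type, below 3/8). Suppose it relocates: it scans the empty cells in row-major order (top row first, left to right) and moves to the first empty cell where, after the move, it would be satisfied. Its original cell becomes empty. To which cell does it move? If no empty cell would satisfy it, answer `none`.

(3,3)

Vacating (2,0). Empty cells in order:
  (0,0): 0/1 same-type → still unsatisfied.
  (0,1): 0/2 same-type → still unsatisfied.
  (2,1): 0/3 same-type → still unsatisfied.
  (3,2): 0/2 same-type → still unsatisfied.
  (3,3): 1/1 same-type → satisfied — stop here.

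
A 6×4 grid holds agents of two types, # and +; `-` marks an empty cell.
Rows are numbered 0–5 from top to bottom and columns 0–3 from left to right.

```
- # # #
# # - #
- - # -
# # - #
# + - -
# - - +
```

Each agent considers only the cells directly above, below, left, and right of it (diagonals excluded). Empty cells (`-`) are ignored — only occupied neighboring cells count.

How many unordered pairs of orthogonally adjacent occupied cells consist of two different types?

Scan each occupied cell's neighbors to the right and below so each pair is counted once.
From row 0: 0 unlike of 4 pairs (running 0/4).
From row 1: 0 unlike of 1 pairs (running 0/5).
From row 3: 1 unlike of 3 pairs (running 1/8).
From row 4: 1 unlike of 2 pairs (running 2/10).
Total adjacent occupied pairs: 10; unlike-type pairs: 2.

2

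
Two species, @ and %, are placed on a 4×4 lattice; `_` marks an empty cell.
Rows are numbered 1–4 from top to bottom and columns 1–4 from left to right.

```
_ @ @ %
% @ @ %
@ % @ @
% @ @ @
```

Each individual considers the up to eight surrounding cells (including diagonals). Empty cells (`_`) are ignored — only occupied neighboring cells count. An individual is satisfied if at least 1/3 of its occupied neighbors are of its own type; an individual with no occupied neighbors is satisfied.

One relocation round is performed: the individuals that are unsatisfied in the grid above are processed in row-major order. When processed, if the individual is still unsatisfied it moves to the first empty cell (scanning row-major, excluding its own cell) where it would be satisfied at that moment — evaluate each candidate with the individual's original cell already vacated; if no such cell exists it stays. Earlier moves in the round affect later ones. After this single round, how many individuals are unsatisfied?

Initially unsatisfied (in order): (2,1), (2,4), (3,2).
  (2,1): no empty cell satisfies it; stays.
  (2,4) → (1,1).
  (3,2): no empty cell satisfies it; stays.
Resulting grid:
% @ @ %
% @ @ _
@ % @ @
% @ @ @
Unsatisfied now: (1,4), (3,2).

2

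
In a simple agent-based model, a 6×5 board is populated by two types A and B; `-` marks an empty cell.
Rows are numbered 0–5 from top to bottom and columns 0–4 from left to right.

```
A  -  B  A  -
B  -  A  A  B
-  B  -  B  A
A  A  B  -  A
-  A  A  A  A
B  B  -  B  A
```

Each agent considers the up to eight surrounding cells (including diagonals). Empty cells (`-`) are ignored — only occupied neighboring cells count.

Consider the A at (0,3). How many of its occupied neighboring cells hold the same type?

Occupied neighbors of (0,3): (0,2)=B, (1,2)=A, (1,3)=A, (1,4)=B.
Same type (A): 2 of 4.

2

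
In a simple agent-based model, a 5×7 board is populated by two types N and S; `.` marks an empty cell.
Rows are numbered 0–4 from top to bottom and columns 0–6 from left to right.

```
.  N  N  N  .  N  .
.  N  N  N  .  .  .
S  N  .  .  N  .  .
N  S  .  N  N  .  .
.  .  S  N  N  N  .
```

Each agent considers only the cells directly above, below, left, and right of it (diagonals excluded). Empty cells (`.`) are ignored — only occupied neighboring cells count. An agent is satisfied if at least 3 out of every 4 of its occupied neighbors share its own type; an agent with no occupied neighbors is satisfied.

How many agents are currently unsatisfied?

Row 0: (0,1)N 2/2 satisfied · (0,2)N 3/3 satisfied · (0,3)N 2/2 satisfied · (0,5)N 0/0 satisfied
Row 1: (1,1)N 3/3 satisfied · (1,2)N 3/3 satisfied · (1,3)N 2/2 satisfied
Row 2: (2,0)S 0/2 not · (2,1)N 1/3 not · (2,4)N 1/1 satisfied
Row 3: (3,0)N 0/2 not · (3,1)S 0/2 not · (3,3)N 2/2 satisfied · (3,4)N 3/3 satisfied
Row 4: (4,2)S 0/1 not · (4,3)N 2/3 not · (4,4)N 3/3 satisfied · (4,5)N 1/1 satisfied
Unsatisfied: (2,0), (2,1), (3,0), (3,1), (4,2), (4,3) — 6 in total.

6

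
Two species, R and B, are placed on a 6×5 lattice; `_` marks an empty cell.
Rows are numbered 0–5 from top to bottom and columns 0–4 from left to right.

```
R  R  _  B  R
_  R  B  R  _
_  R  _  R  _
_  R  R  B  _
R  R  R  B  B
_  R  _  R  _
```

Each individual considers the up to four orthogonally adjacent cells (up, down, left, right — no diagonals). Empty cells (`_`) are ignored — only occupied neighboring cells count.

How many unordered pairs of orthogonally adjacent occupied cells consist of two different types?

Scan each occupied cell's neighbors to the right and below so each pair is counted once.
From row 0: 2 unlike of 4 pairs (running 2/4).
From row 1: 2 unlike of 4 pairs (running 4/8).
From row 2: 1 unlike of 2 pairs (running 5/10).
From row 3: 1 unlike of 5 pairs (running 6/15).
From row 4: 2 unlike of 6 pairs (running 8/21).
Total adjacent occupied pairs: 21; unlike-type pairs: 8.

8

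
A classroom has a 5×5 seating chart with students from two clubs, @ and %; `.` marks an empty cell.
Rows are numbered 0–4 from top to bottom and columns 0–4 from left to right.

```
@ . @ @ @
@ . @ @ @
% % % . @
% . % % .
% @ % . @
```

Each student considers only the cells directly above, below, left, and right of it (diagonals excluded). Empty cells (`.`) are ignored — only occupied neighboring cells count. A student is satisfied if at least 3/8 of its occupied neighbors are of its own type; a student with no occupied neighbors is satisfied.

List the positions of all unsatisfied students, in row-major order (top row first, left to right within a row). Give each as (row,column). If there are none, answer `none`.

Row 0: (0,0)@ 1/1 ok · (0,2)@ 2/2 ok · (0,3)@ 3/3 ok · (0,4)@ 2/2 ok
Row 1: (1,0)@ 1/2 ok · (1,2)@ 2/3 ok · (1,3)@ 3/3 ok · (1,4)@ 3/3 ok
Row 2: (2,0)% 2/3 ok · (2,1)% 2/2 ok · (2,2)% 2/3 ok · (2,4)@ 1/1 ok
Row 3: (3,0)% 2/2 ok · (3,2)% 3/3 ok · (3,3)% 1/1 ok
Row 4: (4,0)% 1/2 ok · (4,1)@ 0/2 unhappy · (4,2)% 1/2 ok · (4,4)@ 0/0 ok

(4,1)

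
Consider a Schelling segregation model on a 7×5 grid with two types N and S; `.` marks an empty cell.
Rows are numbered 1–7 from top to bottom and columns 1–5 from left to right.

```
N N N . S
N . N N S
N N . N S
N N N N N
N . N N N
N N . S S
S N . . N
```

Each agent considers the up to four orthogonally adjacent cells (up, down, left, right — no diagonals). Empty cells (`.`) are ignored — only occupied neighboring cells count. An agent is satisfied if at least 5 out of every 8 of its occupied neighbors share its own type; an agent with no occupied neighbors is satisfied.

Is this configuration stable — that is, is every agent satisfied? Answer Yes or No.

(1,1)N 2/2 satisfied
(1,2)N 2/2 satisfied
(1,3)N 2/2 satisfied
(1,5)S 1/1 satisfied
(2,1)N 2/2 satisfied
(2,3)N 2/2 satisfied
(2,4)N 2/3 satisfied
(2,5)S 2/3 satisfied
(3,1)N 3/3 satisfied
(3,2)N 2/2 satisfied
(3,4)N 2/3 satisfied
(3,5)S 1/3 not
(4,1)N 3/3 satisfied
(4,2)N 3/3 satisfied
(4,3)N 3/3 satisfied
(4,4)N 4/4 satisfied
(4,5)N 2/3 satisfied
(5,1)N 2/2 satisfied
(5,3)N 2/2 satisfied
(5,4)N 3/4 satisfied
(5,5)N 2/3 satisfied
(6,1)N 2/3 satisfied
(6,2)N 2/2 satisfied
(6,4)S 1/2 not
(6,5)S 1/3 not
(7,1)S 0/2 not
(7,2)N 1/2 not
(7,5)N 0/1 not
For instance (3,5) has only 1/3 same-type neighbors, below 5/8.

No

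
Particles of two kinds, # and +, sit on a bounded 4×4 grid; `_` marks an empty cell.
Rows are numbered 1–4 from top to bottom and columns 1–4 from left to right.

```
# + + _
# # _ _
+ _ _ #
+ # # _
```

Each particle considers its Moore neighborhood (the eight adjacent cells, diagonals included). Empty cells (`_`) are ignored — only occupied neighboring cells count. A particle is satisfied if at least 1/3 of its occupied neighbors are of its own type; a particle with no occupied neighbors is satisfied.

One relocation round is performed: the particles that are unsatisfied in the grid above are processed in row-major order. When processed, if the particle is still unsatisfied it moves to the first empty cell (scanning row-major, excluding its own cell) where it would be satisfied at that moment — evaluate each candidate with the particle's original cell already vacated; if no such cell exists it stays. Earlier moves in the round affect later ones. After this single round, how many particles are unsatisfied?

1

Initially unsatisfied (in order): (1,2), (3,1).
  (1,2) → (1,4).
  (3,1) → (2,3).
Resulting grid:
# _ + +
# # + _
_ _ _ #
+ # # _
Unsatisfied now: (4,1).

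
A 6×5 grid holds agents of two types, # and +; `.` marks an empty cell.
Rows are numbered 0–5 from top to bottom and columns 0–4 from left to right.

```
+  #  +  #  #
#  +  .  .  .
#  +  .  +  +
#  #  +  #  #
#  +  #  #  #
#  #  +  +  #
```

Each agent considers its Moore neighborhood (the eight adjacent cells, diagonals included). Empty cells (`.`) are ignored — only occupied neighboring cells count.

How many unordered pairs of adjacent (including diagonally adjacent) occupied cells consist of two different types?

Scan each occupied cell's neighbors to the right and below (and the two forward diagonals) so each pair is counted once.
Row 0: +(0,0)–#(0,1)≠ +(0,0)–#(1,0)≠ +(0,0)–+(1,1)= #(0,1)–+(0,2)≠ #(0,1)–+(1,1)≠ #(0,1)–#(1,0)= +(0,2)–#(0,3)≠ +(0,2)–+(1,1)= #(0,3)–#(0,4)=  → 5/9 unlike.
Row 1: #(1,0)–+(1,1)≠ #(1,0)–#(2,0)= #(1,0)–+(2,1)≠ +(1,1)–+(2,1)= +(1,1)–#(2,0)≠  → 3/5 unlike.
Row 2: #(2,0)–+(2,1)≠ #(2,0)–#(3,0)= #(2,0)–#(3,1)= +(2,1)–#(3,1)≠ +(2,1)–+(3,2)= +(2,1)–#(3,0)≠ +(2,3)–+(2,4)= +(2,3)–#(3,3)≠ +(2,3)–#(3,4)≠ +(2,3)–+(3,2)= +(2,4)–#(3,4)≠ +(2,4)–#(3,3)≠  → 7/12 unlike.
Row 3: #(3,0)–#(3,1)= #(3,0)–#(4,0)= #(3,0)–+(4,1)≠ #(3,1)–+(3,2)≠ #(3,1)–+(4,1)≠ #(3,1)–#(4,2)= #(3,1)–#(4,0)= +(3,2)–#(3,3)≠ +(3,2)–#(4,2)≠ +(3,2)–#(4,3)≠ +(3,2)–+(4,1)= #(3,3)–#(3,4)= #(3,3)–#(4,3)= #(3,3)–#(4,4)= #(3,3)–#(4,2)= #(3,4)–#(4,4)= #(3,4)–#(4,3)=  → 6/17 unlike.
Row 4: #(4,0)–+(4,1)≠ #(4,0)–#(5,0)= #(4,0)–#(5,1)= +(4,1)–#(4,2)≠ +(4,1)–#(5,1)≠ +(4,1)–+(5,2)= +(4,1)–#(5,0)≠ #(4,2)–#(4,3)= #(4,2)–+(5,2)≠ #(4,2)–+(5,3)≠ #(4,2)–#(5,1)= #(4,3)–#(4,4)= #(4,3)–+(5,3)≠ #(4,3)–#(5,4)= #(4,3)–+(5,2)≠ #(4,4)–#(5,4)= #(4,4)–+(5,3)≠  → 9/17 unlike.
Row 5: #(5,0)–#(5,1)= #(5,1)–+(5,2)≠ +(5,2)–+(5,3)= +(5,3)–#(5,4)≠  → 2/4 unlike.
Total adjacent occupied pairs: 64; unlike-type pairs: 32.

32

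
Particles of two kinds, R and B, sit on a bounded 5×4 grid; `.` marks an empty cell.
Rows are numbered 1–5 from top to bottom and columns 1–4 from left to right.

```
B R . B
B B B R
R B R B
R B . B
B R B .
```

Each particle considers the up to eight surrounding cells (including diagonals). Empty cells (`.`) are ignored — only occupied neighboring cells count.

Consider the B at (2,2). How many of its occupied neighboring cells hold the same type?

4

Occupied neighbors of (2,2): (1,1)=B, (1,2)=R, (2,1)=B, (2,3)=B, (3,1)=R, (3,2)=B, (3,3)=R.
Same type (B): 4 of 7.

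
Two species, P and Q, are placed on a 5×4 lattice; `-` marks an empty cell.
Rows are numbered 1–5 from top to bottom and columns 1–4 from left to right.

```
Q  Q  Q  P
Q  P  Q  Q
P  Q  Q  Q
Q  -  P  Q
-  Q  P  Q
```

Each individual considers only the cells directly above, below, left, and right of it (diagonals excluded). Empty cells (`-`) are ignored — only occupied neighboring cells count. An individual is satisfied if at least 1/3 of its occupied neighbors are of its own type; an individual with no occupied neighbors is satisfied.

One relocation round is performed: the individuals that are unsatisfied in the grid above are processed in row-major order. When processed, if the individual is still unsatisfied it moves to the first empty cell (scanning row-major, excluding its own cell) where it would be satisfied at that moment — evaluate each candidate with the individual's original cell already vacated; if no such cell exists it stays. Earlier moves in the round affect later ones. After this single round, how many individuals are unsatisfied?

Initially unsatisfied (in order): (1,4), (2,2), (3,1), (4,1), (5,2).
  (1,4): no empty cell satisfies it; stays.
  (2,2): no empty cell satisfies it; stays.
  (3,1): no empty cell satisfies it; stays.
  (4,1) → (4,2).
  (5,2): now satisfied by earlier moves; stays.
Resulting grid:
Q Q Q P
Q P Q Q
P Q Q Q
- Q P Q
- Q P Q
Unsatisfied now: (1,4), (2,2), (3,1), (4,3).

4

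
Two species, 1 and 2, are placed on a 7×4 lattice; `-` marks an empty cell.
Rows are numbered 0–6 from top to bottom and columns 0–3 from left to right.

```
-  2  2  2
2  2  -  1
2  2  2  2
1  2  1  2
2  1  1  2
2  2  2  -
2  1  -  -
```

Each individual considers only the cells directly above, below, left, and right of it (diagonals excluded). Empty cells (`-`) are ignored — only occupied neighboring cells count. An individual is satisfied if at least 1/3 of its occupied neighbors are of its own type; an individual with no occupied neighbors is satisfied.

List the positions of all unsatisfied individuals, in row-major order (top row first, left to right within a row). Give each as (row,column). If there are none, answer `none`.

(1,3), (3,0), (3,1), (3,2), (4,1), (6,1)

Row 0: (0,1)2 2/2 ok · (0,2)2 2/2 ok · (0,3)2 1/2 ok
Row 1: (1,0)2 2/2 ok · (1,1)2 3/3 ok · (1,3)1 0/2 unhappy
Row 2: (2,0)2 2/3 ok · (2,1)2 4/4 ok · (2,2)2 2/3 ok · (2,3)2 2/3 ok
Row 3: (3,0)1 0/3 unhappy · (3,1)2 1/4 unhappy · (3,2)1 1/4 unhappy · (3,3)2 2/3 ok
Row 4: (4,0)2 1/3 ok · (4,1)1 1/4 unhappy · (4,2)1 2/4 ok · (4,3)2 1/2 ok
Row 5: (5,0)2 3/3 ok · (5,1)2 2/4 ok · (5,2)2 1/2 ok
Row 6: (6,0)2 1/2 ok · (6,1)1 0/2 unhappy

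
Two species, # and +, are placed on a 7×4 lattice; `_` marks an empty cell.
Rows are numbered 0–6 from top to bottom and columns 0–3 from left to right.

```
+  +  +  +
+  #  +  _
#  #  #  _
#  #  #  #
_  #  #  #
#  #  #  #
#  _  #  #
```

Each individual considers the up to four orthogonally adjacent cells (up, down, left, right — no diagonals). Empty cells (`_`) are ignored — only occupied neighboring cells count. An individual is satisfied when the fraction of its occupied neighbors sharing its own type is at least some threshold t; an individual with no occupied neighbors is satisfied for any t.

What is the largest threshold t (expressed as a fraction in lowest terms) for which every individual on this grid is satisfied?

(0,0)+ 2/2
(0,1)+ 2/3
(0,2)+ 3/3
(0,3)+ 1/1
(1,0)+ 1/3
(1,1)# 1/4
(1,2)+ 1/3
(2,0)# 2/3
(2,1)# 4/4
(2,2)# 2/3
(3,0)# 2/2
(3,1)# 4/4
(3,2)# 4/4
(3,3)# 2/2
(4,1)# 3/3
(4,2)# 4/4
(4,3)# 3/3
(5,0)# 2/2
(5,1)# 3/3
(5,2)# 4/4
(5,3)# 3/3
(6,0)# 1/1
(6,2)# 2/2
(6,3)# 2/2
The smallest same-type fraction is 1/4 at (1,1), which reduces to 1/4. Any threshold above that leaves this individual unsatisfied.

1/4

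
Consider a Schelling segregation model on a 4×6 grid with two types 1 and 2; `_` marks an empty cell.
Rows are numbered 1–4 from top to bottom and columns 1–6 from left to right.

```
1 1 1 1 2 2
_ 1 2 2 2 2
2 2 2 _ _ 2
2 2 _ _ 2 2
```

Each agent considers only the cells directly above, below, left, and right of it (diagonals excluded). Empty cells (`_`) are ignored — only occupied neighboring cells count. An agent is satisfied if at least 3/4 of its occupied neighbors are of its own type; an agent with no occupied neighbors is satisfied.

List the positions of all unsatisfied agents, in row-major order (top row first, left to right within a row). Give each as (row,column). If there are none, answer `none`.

(1,1)1 1/1 ok
(1,2)1 3/3 ok
(1,3)1 2/3 unhappy
(1,4)1 1/3 unhappy
(1,5)2 2/3 unhappy
(1,6)2 2/2 ok
(2,2)1 1/3 unhappy
(2,3)2 2/4 unhappy
(2,4)2 2/3 unhappy
(2,5)2 3/3 ok
(2,6)2 3/3 ok
(3,1)2 2/2 ok
(3,2)2 3/4 ok
(3,3)2 2/2 ok
(3,6)2 2/2 ok
(4,1)2 2/2 ok
(4,2)2 2/2 ok
(4,5)2 1/1 ok
(4,6)2 2/2 ok

(1,3), (1,4), (1,5), (2,2), (2,3), (2,4)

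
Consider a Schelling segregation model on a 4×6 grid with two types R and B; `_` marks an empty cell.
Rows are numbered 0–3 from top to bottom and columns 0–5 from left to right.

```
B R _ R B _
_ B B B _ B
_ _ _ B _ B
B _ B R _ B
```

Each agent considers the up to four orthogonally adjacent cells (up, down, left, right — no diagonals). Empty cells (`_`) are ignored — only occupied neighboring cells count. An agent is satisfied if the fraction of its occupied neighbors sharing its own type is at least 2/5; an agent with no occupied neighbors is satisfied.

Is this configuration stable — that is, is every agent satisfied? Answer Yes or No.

No

(0,0)B 0/1 ✗
(0,1)R 0/2 ✗
(0,3)R 0/2 ✗
(0,4)B 0/1 ✗
(1,1)B 1/2 ✓
(1,2)B 2/2 ✓
(1,3)B 2/3 ✓
(1,5)B 1/1 ✓
(2,3)B 1/2 ✓
(2,5)B 2/2 ✓
(3,0)B 0/0 ✓
(3,2)B 0/1 ✗
(3,3)R 0/2 ✗
(3,5)B 1/1 ✓
For instance (0,0) has only 0/1 same-type neighbors, below 2/5.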